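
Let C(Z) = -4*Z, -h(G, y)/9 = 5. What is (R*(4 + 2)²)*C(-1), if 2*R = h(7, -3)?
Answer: -3240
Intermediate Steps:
h(G, y) = -45 (h(G, y) = -9*5 = -45)
R = -45/2 (R = (½)*(-45) = -45/2 ≈ -22.500)
(R*(4 + 2)²)*C(-1) = (-45*(4 + 2)²/2)*(-4*(-1)) = -45/2*6²*4 = -45/2*36*4 = -810*4 = -3240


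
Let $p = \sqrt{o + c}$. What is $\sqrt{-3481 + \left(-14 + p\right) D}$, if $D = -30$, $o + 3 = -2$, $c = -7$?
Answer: $\sqrt{-3061 - 60 i \sqrt{3}} \approx 0.939 - 55.334 i$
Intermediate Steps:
$o = -5$ ($o = -3 - 2 = -5$)
$p = 2 i \sqrt{3}$ ($p = \sqrt{-5 - 7} = \sqrt{-12} = 2 i \sqrt{3} \approx 3.4641 i$)
$\sqrt{-3481 + \left(-14 + p\right) D} = \sqrt{-3481 + \left(-14 + 2 i \sqrt{3}\right) \left(-30\right)} = \sqrt{-3481 + \left(420 - 60 i \sqrt{3}\right)} = \sqrt{-3061 - 60 i \sqrt{3}}$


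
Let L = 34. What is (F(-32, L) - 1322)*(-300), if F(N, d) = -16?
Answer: 401400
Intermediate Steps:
(F(-32, L) - 1322)*(-300) = (-16 - 1322)*(-300) = -1338*(-300) = 401400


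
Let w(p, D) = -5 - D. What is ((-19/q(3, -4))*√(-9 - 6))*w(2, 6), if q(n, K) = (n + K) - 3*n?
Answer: -209*I*√15/10 ≈ -80.945*I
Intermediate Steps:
q(n, K) = K - 2*n (q(n, K) = (K + n) - 3*n = K - 2*n)
((-19/q(3, -4))*√(-9 - 6))*w(2, 6) = ((-19/(-4 - 2*3))*√(-9 - 6))*(-5 - 1*6) = ((-19/(-4 - 6))*√(-15))*(-5 - 6) = ((-19/(-10))*(I*√15))*(-11) = ((-19*(-⅒))*(I*√15))*(-11) = (19*(I*√15)/10)*(-11) = (19*I*√15/10)*(-11) = -209*I*√15/10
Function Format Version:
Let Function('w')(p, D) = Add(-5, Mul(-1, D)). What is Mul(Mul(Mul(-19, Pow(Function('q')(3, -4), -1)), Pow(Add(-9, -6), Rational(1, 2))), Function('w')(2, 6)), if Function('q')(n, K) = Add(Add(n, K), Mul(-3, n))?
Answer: Mul(Rational(-209, 10), I, Pow(15, Rational(1, 2))) ≈ Mul(-80.945, I)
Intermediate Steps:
Function('q')(n, K) = Add(K, Mul(-2, n)) (Function('q')(n, K) = Add(Add(K, n), Mul(-3, n)) = Add(K, Mul(-2, n)))
Mul(Mul(Mul(-19, Pow(Function('q')(3, -4), -1)), Pow(Add(-9, -6), Rational(1, 2))), Function('w')(2, 6)) = Mul(Mul(Mul(-19, Pow(Add(-4, Mul(-2, 3)), -1)), Pow(Add(-9, -6), Rational(1, 2))), Add(-5, Mul(-1, 6))) = Mul(Mul(Mul(-19, Pow(Add(-4, -6), -1)), Pow(-15, Rational(1, 2))), Add(-5, -6)) = Mul(Mul(Mul(-19, Pow(-10, -1)), Mul(I, Pow(15, Rational(1, 2)))), -11) = Mul(Mul(Mul(-19, Rational(-1, 10)), Mul(I, Pow(15, Rational(1, 2)))), -11) = Mul(Mul(Rational(19, 10), Mul(I, Pow(15, Rational(1, 2)))), -11) = Mul(Mul(Rational(19, 10), I, Pow(15, Rational(1, 2))), -11) = Mul(Rational(-209, 10), I, Pow(15, Rational(1, 2)))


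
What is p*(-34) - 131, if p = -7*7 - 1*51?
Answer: 3269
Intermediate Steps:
p = -100 (p = -49 - 51 = -100)
p*(-34) - 131 = -100*(-34) - 131 = 3400 - 131 = 3269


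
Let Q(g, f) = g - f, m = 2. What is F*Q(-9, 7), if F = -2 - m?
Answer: 64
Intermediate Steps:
F = -4 (F = -2 - 1*2 = -2 - 2 = -4)
F*Q(-9, 7) = -4*(-9 - 1*7) = -4*(-9 - 7) = -4*(-16) = 64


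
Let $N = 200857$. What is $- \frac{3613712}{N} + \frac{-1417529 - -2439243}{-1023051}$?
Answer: $- \frac{3902230084210}{205486954707} \approx -18.99$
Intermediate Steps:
$- \frac{3613712}{N} + \frac{-1417529 - -2439243}{-1023051} = - \frac{3613712}{200857} + \frac{-1417529 - -2439243}{-1023051} = \left(-3613712\right) \frac{1}{200857} + \left(-1417529 + 2439243\right) \left(- \frac{1}{1023051}\right) = - \frac{3613712}{200857} + 1021714 \left(- \frac{1}{1023051}\right) = - \frac{3613712}{200857} - \frac{1021714}{1023051} = - \frac{3902230084210}{205486954707}$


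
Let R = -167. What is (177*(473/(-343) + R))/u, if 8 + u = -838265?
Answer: 10222458/287527639 ≈ 0.035553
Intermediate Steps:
u = -838273 (u = -8 - 838265 = -838273)
(177*(473/(-343) + R))/u = (177*(473/(-343) - 167))/(-838273) = (177*(473*(-1/343) - 167))*(-1/838273) = (177*(-473/343 - 167))*(-1/838273) = (177*(-57754/343))*(-1/838273) = -10222458/343*(-1/838273) = 10222458/287527639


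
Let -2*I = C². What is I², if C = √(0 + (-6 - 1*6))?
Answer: 36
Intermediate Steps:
C = 2*I*√3 (C = √(0 + (-6 - 6)) = √(0 - 12) = √(-12) = 2*I*√3 ≈ 3.4641*I)
I = 6 (I = -(2*I*√3)²/2 = -½*(-12) = 6)
I² = 6² = 36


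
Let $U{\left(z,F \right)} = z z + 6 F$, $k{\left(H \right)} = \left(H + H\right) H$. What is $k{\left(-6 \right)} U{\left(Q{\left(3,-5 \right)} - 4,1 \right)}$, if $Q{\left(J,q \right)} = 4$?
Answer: $432$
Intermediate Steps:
$k{\left(H \right)} = 2 H^{2}$ ($k{\left(H \right)} = 2 H H = 2 H^{2}$)
$U{\left(z,F \right)} = z^{2} + 6 F$
$k{\left(-6 \right)} U{\left(Q{\left(3,-5 \right)} - 4,1 \right)} = 2 \left(-6\right)^{2} \left(\left(4 - 4\right)^{2} + 6 \cdot 1\right) = 2 \cdot 36 \left(0^{2} + 6\right) = 72 \left(0 + 6\right) = 72 \cdot 6 = 432$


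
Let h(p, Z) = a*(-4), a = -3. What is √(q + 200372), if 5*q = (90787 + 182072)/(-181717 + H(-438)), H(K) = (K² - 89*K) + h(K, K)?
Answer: √12086869936095995/245605 ≈ 447.63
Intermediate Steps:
h(p, Z) = 12 (h(p, Z) = -3*(-4) = 12)
H(K) = 12 + K² - 89*K (H(K) = (K² - 89*K) + 12 = 12 + K² - 89*K)
q = 272859/245605 (q = ((90787 + 182072)/(-181717 + (12 + (-438)² - 89*(-438))))/5 = (272859/(-181717 + (12 + 191844 + 38982)))/5 = (272859/(-181717 + 230838))/5 = (272859/49121)/5 = (272859*(1/49121))/5 = (⅕)*(272859/49121) = 272859/245605 ≈ 1.1110)
√(q + 200372) = √(272859/245605 + 200372) = √(49212637919/245605) = √12086869936095995/245605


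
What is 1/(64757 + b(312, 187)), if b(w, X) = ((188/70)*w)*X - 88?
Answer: 35/7747751 ≈ 4.5174e-6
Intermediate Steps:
b(w, X) = -88 + 94*X*w/35 (b(w, X) = ((188*(1/70))*w)*X - 88 = (94*w/35)*X - 88 = 94*X*w/35 - 88 = -88 + 94*X*w/35)
1/(64757 + b(312, 187)) = 1/(64757 + (-88 + (94/35)*187*312)) = 1/(64757 + (-88 + 5484336/35)) = 1/(64757 + 5481256/35) = 1/(7747751/35) = 35/7747751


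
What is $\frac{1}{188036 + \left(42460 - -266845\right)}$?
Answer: $\frac{1}{497341} \approx 2.0107 \cdot 10^{-6}$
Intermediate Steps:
$\frac{1}{188036 + \left(42460 - -266845\right)} = \frac{1}{188036 + \left(42460 + 266845\right)} = \frac{1}{188036 + 309305} = \frac{1}{497341}$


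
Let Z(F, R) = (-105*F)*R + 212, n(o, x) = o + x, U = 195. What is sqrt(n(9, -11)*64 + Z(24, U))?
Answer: 2*I*sqrt(122829) ≈ 700.94*I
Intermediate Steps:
Z(F, R) = 212 - 105*F*R (Z(F, R) = -105*F*R + 212 = 212 - 105*F*R)
sqrt(n(9, -11)*64 + Z(24, U)) = sqrt((9 - 11)*64 + (212 - 105*24*195)) = sqrt(-2*64 + (212 - 491400)) = sqrt(-128 - 491188) = sqrt(-491316) = 2*I*sqrt(122829)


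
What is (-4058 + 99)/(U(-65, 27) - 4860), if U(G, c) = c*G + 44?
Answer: 3959/6571 ≈ 0.60250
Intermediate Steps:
U(G, c) = 44 + G*c (U(G, c) = G*c + 44 = 44 + G*c)
(-4058 + 99)/(U(-65, 27) - 4860) = (-4058 + 99)/((44 - 65*27) - 4860) = -3959/((44 - 1755) - 4860) = -3959/(-1711 - 4860) = -3959/(-6571) = -3959*(-1/6571) = 3959/6571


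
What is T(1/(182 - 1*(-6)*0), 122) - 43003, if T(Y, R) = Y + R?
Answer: -7804341/182 ≈ -42881.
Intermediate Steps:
T(Y, R) = R + Y
T(1/(182 - 1*(-6)*0), 122) - 43003 = (122 + 1/(182 - 1*(-6)*0)) - 43003 = (122 + 1/(182 + 6*0)) - 43003 = (122 + 1/(182 + 0)) - 43003 = (122 + 1/182) - 43003 = 22205/182 - 43003 = -7804341/182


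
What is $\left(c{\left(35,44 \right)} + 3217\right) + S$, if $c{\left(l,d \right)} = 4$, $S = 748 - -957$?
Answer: $4926$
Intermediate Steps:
$S = 1705$ ($S = 748 + 957 = 1705$)
$\left(c{\left(35,44 \right)} + 3217\right) + S = \left(4 + 3217\right) + 1705 = 3221 + 1705 = 4926$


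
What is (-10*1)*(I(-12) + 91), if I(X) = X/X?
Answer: -920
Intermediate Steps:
I(X) = 1
(-10*1)*(I(-12) + 91) = (-10*1)*(1 + 91) = -10*92 = -920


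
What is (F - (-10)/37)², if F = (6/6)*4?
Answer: 24964/1369 ≈ 18.235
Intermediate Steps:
F = 4 (F = (6*(⅙))*4 = 1*4 = 4)
(F - (-10)/37)² = (4 - (-10)/37)² = (4 - 2*(-5/37))² = (4 + 10/37)² = (158/37)² = 24964/1369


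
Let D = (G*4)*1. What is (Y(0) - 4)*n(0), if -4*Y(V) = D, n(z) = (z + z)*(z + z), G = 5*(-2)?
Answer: 0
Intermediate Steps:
G = -10
n(z) = 4*z² (n(z) = (2*z)*(2*z) = 4*z²)
D = -40 (D = -10*4*1 = -40*1 = -40)
Y(V) = 10 (Y(V) = -¼*(-40) = 10)
(Y(0) - 4)*n(0) = (10 - 4)*(4*0²) = 6*(4*0) = 6*0 = 0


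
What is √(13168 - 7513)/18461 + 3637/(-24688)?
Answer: -3637/24688 + √5655/18461 ≈ -0.14325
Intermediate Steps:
√(13168 - 7513)/18461 + 3637/(-24688) = √5655*(1/18461) + 3637*(-1/24688) = √5655/18461 - 3637/24688 = -3637/24688 + √5655/18461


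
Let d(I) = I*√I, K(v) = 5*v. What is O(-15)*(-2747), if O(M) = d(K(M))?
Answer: 1030125*I*√3 ≈ 1.7842e+6*I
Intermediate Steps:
d(I) = I^(3/2)
O(M) = 5*√5*M^(3/2) (O(M) = (5*M)^(3/2) = 5*√5*M^(3/2))
O(-15)*(-2747) = (5*√5*(-15)^(3/2))*(-2747) = (5*√5*(-15*I*√15))*(-2747) = -375*I*√3*(-2747) = 1030125*I*√3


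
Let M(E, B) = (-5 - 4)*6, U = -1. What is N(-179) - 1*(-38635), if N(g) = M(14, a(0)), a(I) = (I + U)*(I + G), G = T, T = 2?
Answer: 38581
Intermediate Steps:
G = 2
a(I) = (-1 + I)*(2 + I) (a(I) = (I - 1)*(I + 2) = (-1 + I)*(2 + I))
M(E, B) = -54 (M(E, B) = -9*6 = -54)
N(g) = -54
N(-179) - 1*(-38635) = -54 - 1*(-38635) = -54 + 38635 = 38581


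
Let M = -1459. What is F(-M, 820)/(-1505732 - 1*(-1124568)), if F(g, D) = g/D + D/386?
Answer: -617787/60323014640 ≈ -1.0241e-5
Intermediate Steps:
F(g, D) = D/386 + g/D (F(g, D) = g/D + D*(1/386) = g/D + D/386 = D/386 + g/D)
F(-M, 820)/(-1505732 - 1*(-1124568)) = ((1/386)*820 - 1*(-1459)/820)/(-1505732 - 1*(-1124568)) = (410/193 + 1459*(1/820))/(-1505732 + 1124568) = (410/193 + 1459/820)/(-381164) = (617787/158260)*(-1/381164) = -617787/60323014640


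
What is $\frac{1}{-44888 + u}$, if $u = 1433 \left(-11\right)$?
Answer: $- \frac{1}{60651} \approx -1.6488 \cdot 10^{-5}$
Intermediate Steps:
$u = -15763$
$\frac{1}{-44888 + u} = \frac{1}{-44888 - 15763} = \frac{1}{-60651} = - \frac{1}{60651}$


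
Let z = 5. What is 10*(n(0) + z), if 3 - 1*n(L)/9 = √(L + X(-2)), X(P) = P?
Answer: 320 - 90*I*√2 ≈ 320.0 - 127.28*I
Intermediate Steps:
n(L) = 27 - 9*√(-2 + L) (n(L) = 27 - 9*√(L - 2) = 27 - 9*√(-2 + L))
10*(n(0) + z) = 10*((27 - 9*√(-2 + 0)) + 5) = 10*((27 - 9*I*√2) + 5) = 10*(32 - 9*I*√2) = 320 - 90*I*√2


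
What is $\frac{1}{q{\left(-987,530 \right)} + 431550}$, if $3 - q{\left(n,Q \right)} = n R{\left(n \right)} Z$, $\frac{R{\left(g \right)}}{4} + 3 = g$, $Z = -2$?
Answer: $\frac{1}{8248593} \approx 1.2123 \cdot 10^{-7}$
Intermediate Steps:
$R{\left(g \right)} = -12 + 4 g$
$q{\left(n,Q \right)} = 3 + 2 n \left(-12 + 4 n\right)$ ($q{\left(n,Q \right)} = 3 - n \left(-12 + 4 n\right) \left(-2\right) = 3 - - 2 n \left(-12 + 4 n\right) = 3 + 2 n \left(-12 + 4 n\right)$)
$\frac{1}{q{\left(-987,530 \right)} + 431550} = \frac{1}{\left(3 + 8 \left(-987\right) \left(-3 - 987\right)\right) + 431550} = \frac{1}{\left(3 + 8 \left(-987\right) \left(-990\right)\right) + 431550} = \frac{1}{\left(3 + 7817040\right) + 431550} = \frac{1}{7817043 + 431550} = \frac{1}{8248593}$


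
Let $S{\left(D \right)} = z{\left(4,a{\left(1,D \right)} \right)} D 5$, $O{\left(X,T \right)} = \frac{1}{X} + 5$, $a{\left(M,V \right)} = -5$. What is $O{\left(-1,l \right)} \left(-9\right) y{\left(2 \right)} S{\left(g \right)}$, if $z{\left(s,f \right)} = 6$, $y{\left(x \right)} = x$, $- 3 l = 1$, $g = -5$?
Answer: $10800$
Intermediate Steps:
$l = - \frac{1}{3}$ ($l = \left(- \frac{1}{3}\right) 1 = - \frac{1}{3} \approx -0.33333$)
$O{\left(X,T \right)} = 5 + \frac{1}{X}$
$S{\left(D \right)} = 30 D$ ($S{\left(D \right)} = 6 D 5 = 30 D$)
$O{\left(-1,l \right)} \left(-9\right) y{\left(2 \right)} S{\left(g \right)} = \left(5 + \frac{1}{-1}\right) \left(-9\right) 2 \cdot 30 \left(-5\right) = \left(5 - 1\right) \left(-9\right) 2 \left(-150\right) = 4 \left(-9\right) \left(-300\right) = \left(-36\right) \left(-300\right) = 10800$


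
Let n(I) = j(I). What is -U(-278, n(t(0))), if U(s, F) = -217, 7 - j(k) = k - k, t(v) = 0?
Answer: 217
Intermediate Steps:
j(k) = 7 (j(k) = 7 - (k - k) = 7 - 1*0 = 7 + 0 = 7)
n(I) = 7
-U(-278, n(t(0))) = -1*(-217) = 217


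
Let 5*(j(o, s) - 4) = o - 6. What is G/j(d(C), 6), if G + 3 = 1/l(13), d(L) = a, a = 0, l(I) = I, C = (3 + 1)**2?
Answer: -95/91 ≈ -1.0440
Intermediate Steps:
C = 16 (C = 4**2 = 16)
d(L) = 0
j(o, s) = 14/5 + o/5 (j(o, s) = 4 + (o - 6)/5 = 4 + (-6 + o)/5 = 4 + (-6/5 + o/5) = 14/5 + o/5)
G = -38/13 (G = -3 + 1/13 = -38/13 ≈ -2.9231)
G/j(d(C), 6) = -38/(13*(14/5 + (1/5)*0)) = -38/(13*(14/5 + 0)) = -38/(13*14/5) = -38/13*5/14 = -95/91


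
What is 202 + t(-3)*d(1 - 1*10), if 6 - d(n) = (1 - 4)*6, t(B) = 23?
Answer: 754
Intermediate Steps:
d(n) = 24 (d(n) = 6 - (1 - 4)*6 = 6 - (-3)*6 = 6 - 1*(-18) = 6 + 18 = 24)
202 + t(-3)*d(1 - 1*10) = 202 + 23*24 = 202 + 552 = 754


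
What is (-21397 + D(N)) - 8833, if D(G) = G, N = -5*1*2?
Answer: -30240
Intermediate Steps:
N = -10 (N = -5*2 = -10)
(-21397 + D(N)) - 8833 = (-21397 - 10) - 8833 = -21407 - 8833 = -30240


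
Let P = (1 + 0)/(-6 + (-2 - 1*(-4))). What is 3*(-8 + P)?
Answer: -99/4 ≈ -24.750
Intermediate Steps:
P = -1/4 (P = 1/(-6 + (-2 + 4)) = 1/(-6 + 2) = 1/(-4) = 1*(-1/4) = -1/4 ≈ -0.25000)
3*(-8 + P) = 3*(-8 - 1/4) = 3*(-33/4) = -99/4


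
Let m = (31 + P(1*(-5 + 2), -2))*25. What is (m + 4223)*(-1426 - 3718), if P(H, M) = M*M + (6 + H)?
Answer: -26609912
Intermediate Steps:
P(H, M) = 6 + H + M² (P(H, M) = M² + (6 + H) = 6 + H + M²)
m = 950 (m = (31 + (6 + 1*(-5 + 2) + (-2)²))*25 = (31 + (6 + 1*(-3) + 4))*25 = (31 + (6 - 3 + 4))*25 = (31 + 7)*25 = 38*25 = 950)
(m + 4223)*(-1426 - 3718) = (950 + 4223)*(-1426 - 3718) = 5173*(-5144) = -26609912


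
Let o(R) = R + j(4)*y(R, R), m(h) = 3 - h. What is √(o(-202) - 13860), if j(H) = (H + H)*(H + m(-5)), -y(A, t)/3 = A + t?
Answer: √102290 ≈ 319.83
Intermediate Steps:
y(A, t) = -3*A - 3*t (y(A, t) = -3*(A + t) = -3*A - 3*t)
j(H) = 2*H*(8 + H) (j(H) = (H + H)*(H + (3 - 1*(-5))) = (2*H)*(H + (3 + 5)) = (2*H)*(H + 8) = (2*H)*(8 + H) = 2*H*(8 + H))
o(R) = -575*R (o(R) = R + (2*4*(8 + 4))*(-3*R - 3*R) = R + (2*4*12)*(-6*R) = R + 96*(-6*R) = R - 576*R = -575*R)
√(o(-202) - 13860) = √(-575*(-202) - 13860) = √(116150 - 13860) = √102290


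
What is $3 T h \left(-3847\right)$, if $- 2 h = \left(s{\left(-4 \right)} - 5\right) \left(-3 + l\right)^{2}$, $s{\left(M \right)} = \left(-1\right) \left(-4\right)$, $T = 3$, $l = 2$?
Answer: $- \frac{34623}{2} \approx -17312.0$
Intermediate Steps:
$s{\left(M \right)} = 4$
$h = \frac{1}{2}$ ($h = - \frac{\left(4 - 5\right) \left(-3 + 2\right)^{2}}{2} = - \frac{\left(-1\right) \left(-1\right)^{2}}{2} = - \frac{\left(-1\right) 1}{2} = \left(- \frac{1}{2}\right) \left(-1\right) = \frac{1}{2} \approx 0.5$)
$3 T h \left(-3847\right) = 3 \cdot 3 \cdot \frac{1}{2} \left(-3847\right) = 9 \cdot \frac{1}{2} \left(-3847\right) = \frac{9}{2} \left(-3847\right) = - \frac{34623}{2}$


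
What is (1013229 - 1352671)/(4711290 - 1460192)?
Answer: -169721/1625549 ≈ -0.10441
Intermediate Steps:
(1013229 - 1352671)/(4711290 - 1460192) = -339442/3251098 = -339442*1/3251098 = -169721/1625549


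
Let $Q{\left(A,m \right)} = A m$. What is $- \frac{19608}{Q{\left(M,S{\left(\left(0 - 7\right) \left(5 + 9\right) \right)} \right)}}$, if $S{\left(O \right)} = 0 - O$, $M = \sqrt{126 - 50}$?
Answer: $- \frac{258 \sqrt{19}}{49} \approx -22.951$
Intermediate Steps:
$M = 2 \sqrt{19}$ ($M = \sqrt{76} = 2 \sqrt{19} \approx 8.7178$)
$S{\left(O \right)} = - O$
$- \frac{19608}{Q{\left(M,S{\left(\left(0 - 7\right) \left(5 + 9\right) \right)} \right)}} = - \frac{19608}{2 \sqrt{19} \left(- \left(0 - 7\right) \left(5 + 9\right)\right)} = - \frac{19608}{2 \sqrt{19} \left(- \left(-7\right) 14\right)} = - \frac{19608}{2 \sqrt{19} \left(\left(-1\right) \left(-98\right)\right)} = - \frac{19608}{2 \sqrt{19} \cdot 98} = - \frac{19608}{196 \sqrt{19}} = - 19608 \frac{\sqrt{19}}{3724} = - \frac{258 \sqrt{19}}{49}$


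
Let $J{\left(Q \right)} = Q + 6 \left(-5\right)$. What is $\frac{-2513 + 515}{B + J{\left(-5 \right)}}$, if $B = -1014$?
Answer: $\frac{1998}{1049} \approx 1.9047$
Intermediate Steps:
$J{\left(Q \right)} = -30 + Q$ ($J{\left(Q \right)} = Q - 30 = -30 + Q$)
$\frac{-2513 + 515}{B + J{\left(-5 \right)}} = \frac{-2513 + 515}{-1014 - 35} = - \frac{1998}{-1014 - 35} = - \frac{1998}{-1049} = \left(-1998\right) \left(- \frac{1}{1049}\right) = \frac{1998}{1049}$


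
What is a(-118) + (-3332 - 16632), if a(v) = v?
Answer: -20082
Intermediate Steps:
a(-118) + (-3332 - 16632) = -118 + (-3332 - 16632) = -118 - 19964 = -20082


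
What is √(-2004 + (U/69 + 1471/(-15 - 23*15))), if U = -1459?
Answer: I*√3864467590/1380 ≈ 45.047*I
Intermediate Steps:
√(-2004 + (U/69 + 1471/(-15 - 23*15))) = √(-2004 + (-1459/69 + 1471/(-15 - 23*15))) = √(-2004 + (-1459*1/69 + 1471/(-15 - 345))) = √(-2004 + (-1459/69 + 1471/(-360))) = √(-2004 + (-1459/69 + 1471*(-1/360))) = √(-2004 + (-1459/69 - 1471/360)) = √(-2004 - 208913/8280) = √(-16802033/8280) = I*√3864467590/1380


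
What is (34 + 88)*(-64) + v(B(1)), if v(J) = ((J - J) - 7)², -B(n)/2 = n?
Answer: -7759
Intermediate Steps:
B(n) = -2*n
v(J) = 49 (v(J) = (0 - 7)² = (-7)² = 49)
(34 + 88)*(-64) + v(B(1)) = (34 + 88)*(-64) + 49 = 122*(-64) + 49 = -7808 + 49 = -7759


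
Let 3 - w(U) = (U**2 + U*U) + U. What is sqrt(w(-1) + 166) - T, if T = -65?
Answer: 65 + 2*sqrt(42) ≈ 77.961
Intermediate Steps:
w(U) = 3 - U - 2*U**2 (w(U) = 3 - ((U**2 + U*U) + U) = 3 - ((U**2 + U**2) + U) = 3 - (2*U**2 + U) = 3 - (U + 2*U**2) = 3 + (-U - 2*U**2) = 3 - U - 2*U**2)
sqrt(w(-1) + 166) - T = sqrt((3 - 1*(-1) - 2*(-1)**2) + 166) - 1*(-65) = sqrt((3 + 1 - 2*1) + 166) + 65 = sqrt((3 + 1 - 2) + 166) + 65 = sqrt(2 + 166) + 65 = sqrt(168) + 65 = 2*sqrt(42) + 65 = 65 + 2*sqrt(42)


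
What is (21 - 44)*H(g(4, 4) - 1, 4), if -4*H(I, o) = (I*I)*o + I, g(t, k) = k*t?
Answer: 21045/4 ≈ 5261.3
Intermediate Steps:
H(I, o) = -I/4 - o*I²/4 (H(I, o) = -((I*I)*o + I)/4 = -(I²*o + I)/4 = -(o*I² + I)/4 = -(I + o*I²)/4 = -I/4 - o*I²/4)
(21 - 44)*H(g(4, 4) - 1, 4) = (21 - 44)*(-(4*4 - 1)*(1 + (4*4 - 1)*4)/4) = -(-23)*(16 - 1)*(1 + (16 - 1)*4)/4 = -(-23)*15*(1 + 15*4)/4 = -(-23)*15*(1 + 60)/4 = -(-23)*15*61/4 = -23*(-915/4) = 21045/4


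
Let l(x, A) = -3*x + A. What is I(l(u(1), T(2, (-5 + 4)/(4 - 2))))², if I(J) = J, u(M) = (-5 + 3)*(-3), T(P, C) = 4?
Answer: 196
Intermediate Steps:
u(M) = 6 (u(M) = -2*(-3) = 6)
l(x, A) = A - 3*x
I(l(u(1), T(2, (-5 + 4)/(4 - 2))))² = (4 - 3*6)² = (4 - 18)² = (-14)² = 196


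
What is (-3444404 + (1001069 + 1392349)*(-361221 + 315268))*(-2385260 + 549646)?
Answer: 201895846269529412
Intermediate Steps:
(-3444404 + (1001069 + 1392349)*(-361221 + 315268))*(-2385260 + 549646) = (-3444404 + 2393418*(-45953))*(-1835614) = (-3444404 - 109984737354)*(-1835614) = -109988181758*(-1835614) = 201895846269529412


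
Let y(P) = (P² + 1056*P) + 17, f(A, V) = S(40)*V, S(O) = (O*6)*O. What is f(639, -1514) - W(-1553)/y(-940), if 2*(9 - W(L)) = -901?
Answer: -3169167781481/218046 ≈ -1.4534e+7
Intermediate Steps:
S(O) = 6*O² (S(O) = (6*O)*O = 6*O²)
f(A, V) = 9600*V (f(A, V) = (6*40²)*V = (6*1600)*V = 9600*V)
y(P) = 17 + P² + 1056*P
W(L) = 919/2 (W(L) = 9 - ½*(-901) = 9 + 901/2 = 919/2)
f(639, -1514) - W(-1553)/y(-940) = 9600*(-1514) - 919/(2*(17 + (-940)² + 1056*(-940))) = -14534400 - 919/(2*(17 + 883600 - 992640)) = -14534400 - 919/(2*(-109023)) = -14534400 - 919*(-1)/(2*109023) = -14534400 - 1*(-919/218046) = -14534400 + 919/218046 = -3169167781481/218046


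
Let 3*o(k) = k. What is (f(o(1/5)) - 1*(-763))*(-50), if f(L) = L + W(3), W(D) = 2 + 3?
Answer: -115210/3 ≈ -38403.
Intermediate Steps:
o(k) = k/3
W(D) = 5
f(L) = 5 + L (f(L) = L + 5 = 5 + L)
(f(o(1/5)) - 1*(-763))*(-50) = ((5 + (⅓)/5) - 1*(-763))*(-50) = ((5 + (⅓)*(⅕)) + 763)*(-50) = ((5 + 1/15) + 763)*(-50) = (76/15 + 763)*(-50) = (11521/15)*(-50) = -115210/3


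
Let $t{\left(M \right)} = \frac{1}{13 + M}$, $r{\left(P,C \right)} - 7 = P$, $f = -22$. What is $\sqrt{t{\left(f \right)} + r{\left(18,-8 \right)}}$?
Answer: $\frac{4 \sqrt{14}}{3} \approx 4.9889$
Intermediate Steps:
$r{\left(P,C \right)} = 7 + P$
$\sqrt{t{\left(f \right)} + r{\left(18,-8 \right)}} = \sqrt{\frac{1}{13 - 22} + \left(7 + 18\right)} = \sqrt{\frac{1}{-9} + 25} = \sqrt{- \frac{1}{9} + 25} = \sqrt{\frac{224}{9}} = \frac{4 \sqrt{14}}{3}$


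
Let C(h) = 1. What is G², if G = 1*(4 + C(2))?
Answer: 25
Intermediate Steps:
G = 5 (G = 1*(4 + 1) = 1*5 = 5)
G² = 5² = 25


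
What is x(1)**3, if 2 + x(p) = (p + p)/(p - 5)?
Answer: -125/8 ≈ -15.625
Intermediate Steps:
x(p) = -2 + 2*p/(-5 + p) (x(p) = -2 + (p + p)/(p - 5) = -2 + (2*p)/(-5 + p) = -2 + 2*p/(-5 + p))
x(1)**3 = (10/(-5 + 1))**3 = (10/(-4))**3 = (10*(-1/4))**3 = (-5/2)**3 = -125/8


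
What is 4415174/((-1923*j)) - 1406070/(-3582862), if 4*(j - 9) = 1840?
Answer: -7275421446949/1615668330297 ≈ -4.5030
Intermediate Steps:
j = 469 (j = 9 + (¼)*1840 = 9 + 460 = 469)
4415174/((-1923*j)) - 1406070/(-3582862) = 4415174/((-1923*469)) - 1406070/(-3582862) = 4415174/(-901887) - 1406070*(-1/3582862) = 4415174*(-1/901887) + 703035/1791431 = -4415174/901887 + 703035/1791431 = -7275421446949/1615668330297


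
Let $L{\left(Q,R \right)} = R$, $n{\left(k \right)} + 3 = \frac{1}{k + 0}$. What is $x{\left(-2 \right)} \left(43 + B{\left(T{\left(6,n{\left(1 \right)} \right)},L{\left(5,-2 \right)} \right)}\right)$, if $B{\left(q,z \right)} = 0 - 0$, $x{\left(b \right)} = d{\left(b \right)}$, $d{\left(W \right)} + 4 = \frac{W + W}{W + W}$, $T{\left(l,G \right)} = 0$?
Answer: $-129$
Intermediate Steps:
$n{\left(k \right)} = -3 + \frac{1}{k}$ ($n{\left(k \right)} = -3 + \frac{1}{k + 0} = -3 + \frac{1}{k}$)
$d{\left(W \right)} = -3$ ($d{\left(W \right)} = -4 + \frac{W + W}{W + W} = -4 + \frac{2 W}{2 W} = -4 + 2 W \frac{1}{2 W} = -4 + 1 = -3$)
$x{\left(b \right)} = -3$
$B{\left(q,z \right)} = 0$ ($B{\left(q,z \right)} = 0 + 0 = 0$)
$x{\left(-2 \right)} \left(43 + B{\left(T{\left(6,n{\left(1 \right)} \right)},L{\left(5,-2 \right)} \right)}\right) = - 3 \left(43 + 0\right) = \left(-3\right) 43 = -129$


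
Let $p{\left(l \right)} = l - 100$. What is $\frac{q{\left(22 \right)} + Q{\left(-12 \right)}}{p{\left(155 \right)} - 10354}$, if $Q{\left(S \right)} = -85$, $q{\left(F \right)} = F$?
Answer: $\frac{21}{3433} \approx 0.0061171$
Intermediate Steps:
$p{\left(l \right)} = -100 + l$
$\frac{q{\left(22 \right)} + Q{\left(-12 \right)}}{p{\left(155 \right)} - 10354} = \frac{22 - 85}{\left(-100 + 155\right) - 10354} = - \frac{63}{55 - 10354} = - \frac{63}{-10299} = \left(-63\right) \left(- \frac{1}{10299}\right) = \frac{21}{3433}$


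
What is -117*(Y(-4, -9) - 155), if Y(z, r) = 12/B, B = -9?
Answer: 18291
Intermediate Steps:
Y(z, r) = -4/3 (Y(z, r) = 12/(-9) = 12*(-⅑) = -4/3)
-117*(Y(-4, -9) - 155) = -117*(-4/3 - 155) = -117*(-469/3) = 18291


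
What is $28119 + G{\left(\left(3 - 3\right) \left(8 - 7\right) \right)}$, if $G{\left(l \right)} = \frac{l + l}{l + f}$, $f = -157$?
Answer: $28119$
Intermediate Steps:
$G{\left(l \right)} = \frac{2 l}{-157 + l}$ ($G{\left(l \right)} = \frac{l + l}{l - 157} = \frac{2 l}{-157 + l}$)
$28119 + G{\left(\left(3 - 3\right) \left(8 - 7\right) \right)} = 28119 + \frac{2 \left(3 - 3\right) \left(8 - 7\right)}{-157 + \left(3 - 3\right) \left(8 - 7\right)} = 28119 + \frac{2 \cdot 0 \cdot 1}{-157 + 0 \cdot 1} = 28119 + 2 \cdot 0 \frac{1}{-157 + 0} = 28119 + 2 \cdot 0 \frac{1}{-157} = 28119 + 2 \cdot 0 \left(- \frac{1}{157}\right) = 28119 + 0 = 28119$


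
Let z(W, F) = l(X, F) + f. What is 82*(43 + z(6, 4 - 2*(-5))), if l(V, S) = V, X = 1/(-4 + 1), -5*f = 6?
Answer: 51004/15 ≈ 3400.3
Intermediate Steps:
f = -6/5 (f = -⅕*6 = -6/5 ≈ -1.2000)
X = -⅓ (X = 1/(-3) = -⅓ ≈ -0.33333)
z(W, F) = -23/15 (z(W, F) = -⅓ - 6/5 = -23/15)
82*(43 + z(6, 4 - 2*(-5))) = 82*(43 - 23/15) = 82*(622/15) = 51004/15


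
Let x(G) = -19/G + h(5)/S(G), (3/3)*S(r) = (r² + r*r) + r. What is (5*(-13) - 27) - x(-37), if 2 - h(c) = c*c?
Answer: -249856/2701 ≈ -92.505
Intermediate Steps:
h(c) = 2 - c² (h(c) = 2 - c*c = 2 - c²)
S(r) = r + 2*r² (S(r) = (r² + r*r) + r = (r² + r²) + r = 2*r² + r = r + 2*r²)
x(G) = -19/G - 23/(G*(1 + 2*G)) (x(G) = -19/G + (2 - 1*5²)/((G*(1 + 2*G))) = -19/G + (2 - 1*25)*(1/(G*(1 + 2*G))) = -19/G + (2 - 25)*(1/(G*(1 + 2*G))) = -19/G - 23/(G*(1 + 2*G)))
(5*(-13) - 27) - x(-37) = (5*(-13) - 27) - 2*(-21 - 19*(-37))/((-37)*(1 + 2*(-37))) = (-65 - 27) - 2*(-1)*(-21 + 703)/(37*(1 - 74)) = -92 - 2*(-1)*682/(37*(-73)) = -92 - 2*(-1)*(-1)*682/(37*73) = -92 - 1*1364/2701 = -92 - 1364/2701 = -249856/2701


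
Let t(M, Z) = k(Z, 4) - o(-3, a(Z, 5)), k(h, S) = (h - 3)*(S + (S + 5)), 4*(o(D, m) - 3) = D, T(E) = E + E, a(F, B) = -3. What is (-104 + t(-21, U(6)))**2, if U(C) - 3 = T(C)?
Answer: 39601/16 ≈ 2475.1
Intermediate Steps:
T(E) = 2*E
o(D, m) = 3 + D/4
k(h, S) = (-3 + h)*(5 + 2*S) (k(h, S) = (-3 + h)*(S + (5 + S)) = (-3 + h)*(5 + 2*S))
U(C) = 3 + 2*C
t(M, Z) = -165/4 + 13*Z (t(M, Z) = (-15 - 6*4 + 5*Z + 2*4*Z) - (3 + (1/4)*(-3)) = (-15 - 24 + 5*Z + 8*Z) - (3 - 3/4) = (-39 + 13*Z) - 1*9/4 = (-39 + 13*Z) - 9/4 = -165/4 + 13*Z)
(-104 + t(-21, U(6)))**2 = (-104 + (-165/4 + 13*(3 + 2*6)))**2 = (-104 + (-165/4 + 13*(3 + 12)))**2 = (-104 + (-165/4 + 13*15))**2 = (-104 + (-165/4 + 195))**2 = (-104 + 615/4)**2 = (199/4)**2 = 39601/16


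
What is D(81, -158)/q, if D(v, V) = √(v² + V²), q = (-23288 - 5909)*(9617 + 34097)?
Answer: -5*√1261/1276317658 ≈ -1.3911e-7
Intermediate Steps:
q = -1276317658 (q = -29197*43714 = -1276317658)
D(v, V) = √(V² + v²)
D(81, -158)/q = √((-158)² + 81²)/(-1276317658) = √(24964 + 6561)*(-1/1276317658) = √31525*(-1/1276317658) = (5*√1261)*(-1/1276317658) = -5*√1261/1276317658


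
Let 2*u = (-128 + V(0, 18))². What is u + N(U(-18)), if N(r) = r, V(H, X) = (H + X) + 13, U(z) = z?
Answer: 9373/2 ≈ 4686.5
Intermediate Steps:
V(H, X) = 13 + H + X
u = 9409/2 (u = (-128 + (13 + 0 + 18))²/2 = (-128 + 31)²/2 = (½)*(-97)² = (½)*9409 = 9409/2 ≈ 4704.5)
u + N(U(-18)) = 9409/2 - 18 = 9373/2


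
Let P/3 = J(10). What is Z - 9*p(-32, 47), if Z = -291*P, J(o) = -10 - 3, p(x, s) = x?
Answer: 11637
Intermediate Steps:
J(o) = -13
P = -39 (P = 3*(-13) = -39)
Z = 11349 (Z = -291*(-39) = 11349)
Z - 9*p(-32, 47) = 11349 - 9*(-32) = 11349 - 1*(-288) = 11349 + 288 = 11637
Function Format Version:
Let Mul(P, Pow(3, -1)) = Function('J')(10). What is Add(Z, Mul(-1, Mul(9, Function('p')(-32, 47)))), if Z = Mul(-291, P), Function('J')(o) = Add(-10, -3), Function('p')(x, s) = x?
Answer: 11637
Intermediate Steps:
Function('J')(o) = -13
P = -39 (P = Mul(3, -13) = -39)
Z = 11349 (Z = Mul(-291, -39) = 11349)
Add(Z, Mul(-1, Mul(9, Function('p')(-32, 47)))) = Add(11349, Mul(-1, Mul(9, -32))) = Add(11349, Mul(-1, -288)) = Add(11349, 288) = 11637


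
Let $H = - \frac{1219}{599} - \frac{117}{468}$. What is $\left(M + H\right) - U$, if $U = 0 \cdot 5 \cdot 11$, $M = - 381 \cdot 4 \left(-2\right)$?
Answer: $\frac{7297533}{2396} \approx 3045.7$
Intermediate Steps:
$H = - \frac{5475}{2396}$ ($H = \left(-1219\right) \frac{1}{599} - \frac{1}{4} = - \frac{1219}{599} - \frac{1}{4} = - \frac{5475}{2396} \approx -2.2851$)
$M = 3048$ ($M = \left(-381\right) \left(-8\right) = 3048$)
$U = 0$ ($U = 0 \cdot 11 = 0$)
$\left(M + H\right) - U = \left(3048 - \frac{5475}{2396}\right) - 0 = \frac{7297533}{2396} + 0 = \frac{7297533}{2396}$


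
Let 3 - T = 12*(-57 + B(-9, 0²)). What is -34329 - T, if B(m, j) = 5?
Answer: -34956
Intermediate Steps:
T = 627 (T = 3 - 12*(-57 + 5) = 3 - 12*(-52) = 3 - 1*(-624) = 3 + 624 = 627)
-34329 - T = -34329 - 1*627 = -34329 - 627 = -34956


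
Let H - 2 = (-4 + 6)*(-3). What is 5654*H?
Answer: -22616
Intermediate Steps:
H = -4 (H = 2 + (-4 + 6)*(-3) = 2 + 2*(-3) = 2 - 6 = -4)
5654*H = 5654*(-4) = -22616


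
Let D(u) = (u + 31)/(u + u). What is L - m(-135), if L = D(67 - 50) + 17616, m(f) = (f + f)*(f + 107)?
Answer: 170976/17 ≈ 10057.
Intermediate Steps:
m(f) = 2*f*(107 + f) (m(f) = (2*f)*(107 + f) = 2*f*(107 + f))
D(u) = (31 + u)/(2*u) (D(u) = (31 + u)/((2*u)) = (31 + u)*(1/(2*u)) = (31 + u)/(2*u))
L = 299496/17 (L = (31 + (67 - 50))/(2*(67 - 50)) + 17616 = (½)*(31 + 17)/17 + 17616 = (½)*(1/17)*48 + 17616 = 24/17 + 17616 = 299496/17 ≈ 17617.)
L - m(-135) = 299496/17 - 2*(-135)*(107 - 135) = 299496/17 - 2*(-135)*(-28) = 299496/17 - 1*7560 = 299496/17 - 7560 = 170976/17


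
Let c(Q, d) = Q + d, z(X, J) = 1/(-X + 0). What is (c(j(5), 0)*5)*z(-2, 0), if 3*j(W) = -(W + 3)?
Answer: -20/3 ≈ -6.6667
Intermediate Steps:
z(X, J) = -1/X (z(X, J) = 1/(-X) = -1/X)
j(W) = -1 - W/3 (j(W) = (-(W + 3))/3 = (-(3 + W))/3 = (-3 - W)/3 = -1 - W/3)
(c(j(5), 0)*5)*z(-2, 0) = (((-1 - ⅓*5) + 0)*5)*(-1/(-2)) = (((-1 - 5/3) + 0)*5)*(-1*(-½)) = ((-8/3 + 0)*5)*(½) = -8/3*5*(½) = -40/3*½ = -20/3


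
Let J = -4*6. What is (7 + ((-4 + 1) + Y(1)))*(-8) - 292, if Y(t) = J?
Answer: -132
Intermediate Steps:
J = -24
Y(t) = -24
(7 + ((-4 + 1) + Y(1)))*(-8) - 292 = (7 + ((-4 + 1) - 24))*(-8) - 292 = (7 + (-3 - 24))*(-8) - 292 = (7 - 27)*(-8) - 292 = -20*(-8) - 292 = 160 - 292 = -132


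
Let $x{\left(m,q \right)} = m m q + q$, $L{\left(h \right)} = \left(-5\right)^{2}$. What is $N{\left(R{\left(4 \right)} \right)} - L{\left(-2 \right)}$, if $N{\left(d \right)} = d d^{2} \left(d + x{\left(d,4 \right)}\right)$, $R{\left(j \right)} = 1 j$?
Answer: $4583$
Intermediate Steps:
$R{\left(j \right)} = j$
$L{\left(h \right)} = 25$
$x{\left(m,q \right)} = q + q m^{2}$ ($x{\left(m,q \right)} = m^{2} q + q = q m^{2} + q = q + q m^{2}$)
$N{\left(d \right)} = d^{3} \left(4 + d + 4 d^{2}\right)$ ($N{\left(d \right)} = d d^{2} \left(d + 4 \left(1 + d^{2}\right)\right) = d^{3} \left(d + \left(4 + 4 d^{2}\right)\right) = d^{3} \left(4 + d + 4 d^{2}\right)$)
$N{\left(R{\left(4 \right)} \right)} - L{\left(-2 \right)} = 4^{3} \left(4 + 4 + 4 \cdot 4^{2}\right) - 25 = 64 \left(4 + 4 + 4 \cdot 16\right) - 25 = 64 \left(4 + 4 + 64\right) - 25 = 64 \cdot 72 - 25 = 4608 - 25 = 4583$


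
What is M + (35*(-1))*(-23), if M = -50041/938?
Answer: 705049/938 ≈ 751.65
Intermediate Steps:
M = -50041/938 (M = -50041*1/938 = -50041/938 ≈ -53.349)
M + (35*(-1))*(-23) = -50041/938 + (35*(-1))*(-23) = -50041/938 - 35*(-23) = -50041/938 + 805 = 705049/938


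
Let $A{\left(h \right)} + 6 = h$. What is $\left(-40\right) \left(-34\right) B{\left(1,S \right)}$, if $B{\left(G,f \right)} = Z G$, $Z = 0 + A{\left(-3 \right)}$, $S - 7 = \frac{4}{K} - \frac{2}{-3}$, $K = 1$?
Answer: $-12240$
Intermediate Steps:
$S = \frac{35}{3}$ ($S = 7 + \left(\frac{4}{1} - \frac{2}{-3}\right) = 7 + \left(4 \cdot 1 - - \frac{2}{3}\right) = 7 + \left(4 + \frac{2}{3}\right) = 7 + \frac{14}{3} = \frac{35}{3} \approx 11.667$)
$A{\left(h \right)} = -6 + h$
$Z = -9$ ($Z = 0 - 9 = -9$)
$B{\left(G,f \right)} = - 9 G$
$\left(-40\right) \left(-34\right) B{\left(1,S \right)} = \left(-40\right) \left(-34\right) \left(\left(-9\right) 1\right) = 1360 \left(-9\right) = -12240$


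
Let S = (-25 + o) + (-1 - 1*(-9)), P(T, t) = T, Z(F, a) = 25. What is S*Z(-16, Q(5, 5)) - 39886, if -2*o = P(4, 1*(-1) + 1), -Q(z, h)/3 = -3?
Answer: -40361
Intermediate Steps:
Q(z, h) = 9 (Q(z, h) = -3*(-3) = 9)
o = -2 (o = -1/2*4 = -2)
S = -19 (S = (-25 - 2) + (-1 - 1*(-9)) = -27 + (-1 + 9) = -27 + 8 = -19)
S*Z(-16, Q(5, 5)) - 39886 = -19*25 - 39886 = -475 - 39886 = -40361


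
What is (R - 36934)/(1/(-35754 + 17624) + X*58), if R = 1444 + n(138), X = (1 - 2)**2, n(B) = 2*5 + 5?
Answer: -214387250/350513 ≈ -611.64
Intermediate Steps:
n(B) = 15 (n(B) = 10 + 5 = 15)
X = 1 (X = (-1)**2 = 1)
R = 1459 (R = 1444 + 15 = 1459)
(R - 36934)/(1/(-35754 + 17624) + X*58) = (1459 - 36934)/(1/(-35754 + 17624) + 1*58) = -35475/(1/(-18130) + 58) = -35475/(-1/18130 + 58) = -35475/1051539/18130 = -35475*18130/1051539 = -214387250/350513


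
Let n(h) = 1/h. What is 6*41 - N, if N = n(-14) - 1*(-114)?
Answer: 1849/14 ≈ 132.07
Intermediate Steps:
N = 1595/14 (N = 1/(-14) - 1*(-114) = -1/14 + 114 = 1595/14 ≈ 113.93)
6*41 - N = 6*41 - 1*1595/14 = 246 - 1595/14 = 1849/14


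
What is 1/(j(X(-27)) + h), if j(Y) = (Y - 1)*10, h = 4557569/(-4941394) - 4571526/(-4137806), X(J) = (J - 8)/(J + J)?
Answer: -276028151511114/920836603010285 ≈ -0.29976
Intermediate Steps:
X(J) = (-8 + J)/(2*J) (X(J) = (-8 + J)/((2*J)) = (-8 + J)*(1/(2*J)) = (-8 + J)/(2*J))
h = 1865687396815/10223264870782 (h = 4557569*(-1/4941394) - 4571526*(-1/4137806) = -4557569/4941394 + 2285763/2068903 = 1865687396815/10223264870782 ≈ 0.18249)
j(Y) = -10 + 10*Y (j(Y) = (-1 + Y)*10 = -10 + 10*Y)
1/(j(X(-27)) + h) = 1/((-10 + 10*((1/2)*(-8 - 27)/(-27))) + 1865687396815/10223264870782) = 1/((-10 + 10*((1/2)*(-1/27)*(-35))) + 1865687396815/10223264870782) = 1/((-10 + 10*(35/54)) + 1865687396815/10223264870782) = 1/((-10 + 175/27) + 1865687396815/10223264870782) = 1/(-95/27 + 1865687396815/10223264870782) = 1/(-920836603010285/276028151511114) = -276028151511114/920836603010285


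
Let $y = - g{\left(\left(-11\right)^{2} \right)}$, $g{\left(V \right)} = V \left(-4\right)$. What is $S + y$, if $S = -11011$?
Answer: $-10527$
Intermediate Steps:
$g{\left(V \right)} = - 4 V$
$y = 484$ ($y = - \left(-4\right) \left(-11\right)^{2} = - \left(-4\right) 121 = \left(-1\right) \left(-484\right) = 484$)
$S + y = -11011 + 484 = -10527$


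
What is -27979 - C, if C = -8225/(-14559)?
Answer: -407354486/14559 ≈ -27980.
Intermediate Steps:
C = 8225/14559 (C = -8225*(-1/14559) = 8225/14559 ≈ 0.56494)
-27979 - C = -27979 - 1*8225/14559 = -27979 - 8225/14559 = -407354486/14559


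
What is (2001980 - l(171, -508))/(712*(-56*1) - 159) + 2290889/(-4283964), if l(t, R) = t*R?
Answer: -9040256211031/171491362884 ≈ -52.716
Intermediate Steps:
l(t, R) = R*t
(2001980 - l(171, -508))/(712*(-56*1) - 159) + 2290889/(-4283964) = (2001980 - (-508)*171)/(712*(-56*1) - 159) + 2290889/(-4283964) = (2001980 - 1*(-86868))/(712*(-56) - 159) + 2290889*(-1/4283964) = (2001980 + 86868)/(-39872 - 159) - 2290889/4283964 = 2088848/(-40031) - 2290889/4283964 = 2088848*(-1/40031) - 2290889/4283964 = -2088848/40031 - 2290889/4283964 = -9040256211031/171491362884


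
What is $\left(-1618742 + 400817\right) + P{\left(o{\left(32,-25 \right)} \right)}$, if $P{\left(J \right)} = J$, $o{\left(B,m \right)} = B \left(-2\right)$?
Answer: $-1217989$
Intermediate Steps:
$o{\left(B,m \right)} = - 2 B$
$\left(-1618742 + 400817\right) + P{\left(o{\left(32,-25 \right)} \right)} = \left(-1618742 + 400817\right) - 64 = -1217925 - 64 = -1217989$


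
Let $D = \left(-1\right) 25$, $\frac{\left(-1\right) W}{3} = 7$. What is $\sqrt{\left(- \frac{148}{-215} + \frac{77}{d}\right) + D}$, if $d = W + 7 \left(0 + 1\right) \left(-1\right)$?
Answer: $\frac{37 i \sqrt{3655}}{430} \approx 5.2021 i$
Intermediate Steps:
$W = -21$ ($W = \left(-3\right) 7 = -21$)
$d = -28$ ($d = -21 + 7 \left(0 + 1\right) \left(-1\right) = -21 + 7 \cdot 1 \left(-1\right) = -21 + 7 \left(-1\right) = -21 - 7 = -28$)
$D = -25$
$\sqrt{\left(- \frac{148}{-215} + \frac{77}{d}\right) + D} = \sqrt{\left(- \frac{148}{-215} + \frac{77}{-28}\right) - 25} = \sqrt{\left(\left(-148\right) \left(- \frac{1}{215}\right) + 77 \left(- \frac{1}{28}\right)\right) - 25} = \sqrt{\left(\frac{148}{215} - \frac{11}{4}\right) - 25} = \sqrt{- \frac{1773}{860} - 25} = \sqrt{- \frac{23273}{860}} = \frac{37 i \sqrt{3655}}{430}$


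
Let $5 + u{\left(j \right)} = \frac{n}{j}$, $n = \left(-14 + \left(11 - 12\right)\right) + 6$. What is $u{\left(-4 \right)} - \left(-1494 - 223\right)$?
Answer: $\frac{6857}{4} \approx 1714.3$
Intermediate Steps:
$n = -9$ ($n = \left(-14 + \left(11 - 12\right)\right) + 6 = \left(-14 - 1\right) + 6 = -15 + 6 = -9$)
$u{\left(j \right)} = -5 - \frac{9}{j}$
$u{\left(-4 \right)} - \left(-1494 - 223\right) = \left(-5 - \frac{9}{-4}\right) - \left(-1494 - 223\right) = \left(-5 - - \frac{9}{4}\right) - -1717 = \left(-5 + \frac{9}{4}\right) + 1717 = - \frac{11}{4} + 1717 = \frac{6857}{4}$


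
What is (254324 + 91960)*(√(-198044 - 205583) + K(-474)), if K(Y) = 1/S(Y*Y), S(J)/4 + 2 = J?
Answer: 86571/224674 + 7964532*I*√763 ≈ 0.38532 + 2.2e+8*I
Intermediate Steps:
S(J) = -8 + 4*J
K(Y) = 1/(-8 + 4*Y²) (K(Y) = 1/(-8 + 4*(Y*Y)) = 1/(-8 + 4*Y²))
(254324 + 91960)*(√(-198044 - 205583) + K(-474)) = (254324 + 91960)*(√(-198044 - 205583) + 1/(4*(-2 + (-474)²))) = 346284*(√(-403627) + 1/(4*(-2 + 224676))) = 346284*(23*I*√763 + (¼)/224674) = 346284*(23*I*√763 + (¼)*(1/224674)) = 346284*(23*I*√763 + 1/898696) = 346284*(1/898696 + 23*I*√763) = 86571/224674 + 7964532*I*√763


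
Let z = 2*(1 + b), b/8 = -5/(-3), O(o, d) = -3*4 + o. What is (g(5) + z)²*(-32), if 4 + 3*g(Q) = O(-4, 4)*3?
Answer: -36992/9 ≈ -4110.2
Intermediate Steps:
O(o, d) = -12 + o
g(Q) = -52/3 (g(Q) = -4/3 + ((-12 - 4)*3)/3 = -4/3 + (-16*3)/3 = -4/3 + (⅓)*(-48) = -4/3 - 16 = -52/3)
b = 40/3 (b = 8*(-5/(-3)) = 8*(-5*(-⅓)) = 8*(5/3) = 40/3 ≈ 13.333)
z = 86/3 (z = 2*(1 + 40/3) = 2*(43/3) = 86/3 ≈ 28.667)
(g(5) + z)²*(-32) = (-52/3 + 86/3)²*(-32) = (34/3)²*(-32) = (1156/9)*(-32) = -36992/9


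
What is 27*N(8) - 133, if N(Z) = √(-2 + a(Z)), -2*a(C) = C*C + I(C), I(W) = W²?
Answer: -133 + 27*I*√66 ≈ -133.0 + 219.35*I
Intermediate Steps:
a(C) = -C² (a(C) = -(C*C + C²)/2 = -(C² + C²)/2 = -C²)
N(Z) = √(-2 - Z²)
27*N(8) - 133 = 27*√(-2 - 1*8²) - 133 = 27*√(-2 - 1*64) - 133 = 27*√(-2 - 64) - 133 = 27*√(-66) - 133 = 27*(I*√66) - 133 = 27*I*√66 - 133 = -133 + 27*I*√66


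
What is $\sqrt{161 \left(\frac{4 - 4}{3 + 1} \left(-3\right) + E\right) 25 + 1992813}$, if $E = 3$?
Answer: $2 \sqrt{501222} \approx 1415.9$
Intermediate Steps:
$\sqrt{161 \left(\frac{4 - 4}{3 + 1} \left(-3\right) + E\right) 25 + 1992813} = \sqrt{161 \left(\frac{4 - 4}{3 + 1} \left(-3\right) + 3\right) 25 + 1992813} = \sqrt{161 \left(\frac{0}{4} \left(-3\right) + 3\right) 25 + 1992813} = \sqrt{161 \left(0 \cdot \frac{1}{4} \left(-3\right) + 3\right) 25 + 1992813} = \sqrt{161 \left(0 \left(-3\right) + 3\right) 25 + 1992813} = \sqrt{161 \left(0 + 3\right) 25 + 1992813} = \sqrt{161 \cdot 3 \cdot 25 + 1992813} = \sqrt{483 \cdot 25 + 1992813} = \sqrt{12075 + 1992813} = \sqrt{2004888} = 2 \sqrt{501222}$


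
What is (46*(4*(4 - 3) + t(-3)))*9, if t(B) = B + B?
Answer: -828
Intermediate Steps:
t(B) = 2*B
(46*(4*(4 - 3) + t(-3)))*9 = (46*(4*(4 - 3) + 2*(-3)))*9 = (46*(4*1 - 6))*9 = (46*(4 - 6))*9 = (46*(-2))*9 = -92*9 = -828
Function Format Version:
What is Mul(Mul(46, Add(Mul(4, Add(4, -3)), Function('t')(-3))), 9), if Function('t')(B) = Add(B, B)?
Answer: -828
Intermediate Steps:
Function('t')(B) = Mul(2, B)
Mul(Mul(46, Add(Mul(4, Add(4, -3)), Function('t')(-3))), 9) = Mul(Mul(46, Add(Mul(4, Add(4, -3)), Mul(2, -3))), 9) = Mul(Mul(46, Add(Mul(4, 1), -6)), 9) = Mul(Mul(46, Add(4, -6)), 9) = Mul(Mul(46, -2), 9) = Mul(-92, 9) = -828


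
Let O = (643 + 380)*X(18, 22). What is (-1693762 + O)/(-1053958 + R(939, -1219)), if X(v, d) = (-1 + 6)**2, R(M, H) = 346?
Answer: 1668187/1053612 ≈ 1.5833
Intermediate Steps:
X(v, d) = 25 (X(v, d) = 5**2 = 25)
O = 25575 (O = (643 + 380)*25 = 1023*25 = 25575)
(-1693762 + O)/(-1053958 + R(939, -1219)) = (-1693762 + 25575)/(-1053958 + 346) = -1668187/(-1053612) = -1668187*(-1/1053612) = 1668187/1053612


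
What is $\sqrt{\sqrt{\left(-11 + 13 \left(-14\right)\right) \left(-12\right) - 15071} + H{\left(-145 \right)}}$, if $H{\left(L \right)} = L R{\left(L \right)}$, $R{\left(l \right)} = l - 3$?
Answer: $\sqrt{21460 + i \sqrt{12755}} \approx 146.49 + 0.3855 i$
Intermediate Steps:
$R{\left(l \right)} = -3 + l$
$H{\left(L \right)} = L \left(-3 + L\right)$
$\sqrt{\sqrt{\left(-11 + 13 \left(-14\right)\right) \left(-12\right) - 15071} + H{\left(-145 \right)}} = \sqrt{\sqrt{\left(-11 + 13 \left(-14\right)\right) \left(-12\right) - 15071} - 145 \left(-3 - 145\right)} = \sqrt{\sqrt{\left(-11 - 182\right) \left(-12\right) - 15071} - -21460} = \sqrt{\sqrt{\left(-193\right) \left(-12\right) - 15071} + 21460} = \sqrt{\sqrt{2316 - 15071} + 21460} = \sqrt{\sqrt{-12755} + 21460} = \sqrt{i \sqrt{12755} + 21460} = \sqrt{21460 + i \sqrt{12755}}$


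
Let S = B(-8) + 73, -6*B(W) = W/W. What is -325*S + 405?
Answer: -139595/6 ≈ -23266.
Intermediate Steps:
B(W) = -⅙ (B(W) = -W/(6*W) = -⅙*1 = -⅙)
S = 437/6 (S = -⅙ + 73 = 437/6 ≈ 72.833)
-325*S + 405 = -325*437/6 + 405 = -142025/6 + 405 = -139595/6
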